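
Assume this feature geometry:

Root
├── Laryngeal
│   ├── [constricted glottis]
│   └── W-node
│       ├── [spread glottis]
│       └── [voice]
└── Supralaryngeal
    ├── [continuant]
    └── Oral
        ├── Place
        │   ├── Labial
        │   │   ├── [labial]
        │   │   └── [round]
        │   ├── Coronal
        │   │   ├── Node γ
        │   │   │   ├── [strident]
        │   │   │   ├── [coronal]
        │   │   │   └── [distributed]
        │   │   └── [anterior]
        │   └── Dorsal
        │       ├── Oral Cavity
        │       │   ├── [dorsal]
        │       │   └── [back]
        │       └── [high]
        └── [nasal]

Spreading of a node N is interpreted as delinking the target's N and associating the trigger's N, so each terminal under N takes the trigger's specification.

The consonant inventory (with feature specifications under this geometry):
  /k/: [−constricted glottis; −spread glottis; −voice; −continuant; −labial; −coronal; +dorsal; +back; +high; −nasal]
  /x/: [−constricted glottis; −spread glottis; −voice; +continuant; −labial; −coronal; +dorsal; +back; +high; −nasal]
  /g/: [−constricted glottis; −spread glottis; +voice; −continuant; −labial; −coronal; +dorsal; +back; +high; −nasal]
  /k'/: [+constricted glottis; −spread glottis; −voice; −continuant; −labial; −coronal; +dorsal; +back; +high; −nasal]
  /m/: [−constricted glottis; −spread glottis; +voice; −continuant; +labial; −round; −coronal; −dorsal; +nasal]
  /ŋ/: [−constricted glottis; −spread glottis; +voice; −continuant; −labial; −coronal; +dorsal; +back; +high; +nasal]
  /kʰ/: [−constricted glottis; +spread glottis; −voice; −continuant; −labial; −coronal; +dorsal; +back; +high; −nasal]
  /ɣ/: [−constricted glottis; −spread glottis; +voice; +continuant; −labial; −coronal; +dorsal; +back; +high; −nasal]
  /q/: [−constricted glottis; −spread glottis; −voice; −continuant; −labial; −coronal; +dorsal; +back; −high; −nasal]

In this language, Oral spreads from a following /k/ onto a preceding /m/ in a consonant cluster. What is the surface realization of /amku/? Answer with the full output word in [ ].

Oral immediately or transitively dominates [labial], [round], [strident], [coronal], [distributed], [anterior], [dorsal], [back], [high], [nasal].
The target acquires /k/'s values for everything under Oral — [−labial], [−coronal], [+dorsal], [+back], [+high], [−nasal] — while keeping its own [constricted glottis], [spread glottis], [voice], ….
This feature bundle is that of [g], so /amku/ surfaces as [agku].

[agku]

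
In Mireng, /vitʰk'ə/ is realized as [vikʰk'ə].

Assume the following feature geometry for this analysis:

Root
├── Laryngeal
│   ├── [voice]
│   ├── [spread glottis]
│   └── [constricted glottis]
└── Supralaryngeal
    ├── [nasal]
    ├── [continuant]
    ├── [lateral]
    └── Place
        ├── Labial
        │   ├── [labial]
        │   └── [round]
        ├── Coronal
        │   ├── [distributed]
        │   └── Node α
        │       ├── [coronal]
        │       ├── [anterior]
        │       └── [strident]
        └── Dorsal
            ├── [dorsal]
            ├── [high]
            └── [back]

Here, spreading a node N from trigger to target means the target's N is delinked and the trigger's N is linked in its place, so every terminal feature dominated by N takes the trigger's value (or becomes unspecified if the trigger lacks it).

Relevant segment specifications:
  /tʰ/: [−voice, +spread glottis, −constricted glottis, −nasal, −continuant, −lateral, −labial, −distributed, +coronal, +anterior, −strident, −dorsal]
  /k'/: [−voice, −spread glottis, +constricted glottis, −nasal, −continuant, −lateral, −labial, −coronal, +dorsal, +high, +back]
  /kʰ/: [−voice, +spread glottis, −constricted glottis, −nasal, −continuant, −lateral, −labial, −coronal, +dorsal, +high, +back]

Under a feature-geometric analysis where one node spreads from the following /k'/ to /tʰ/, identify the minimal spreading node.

Feature comparison: [coronal], [anterior], [distributed], [strident], [dorsal], [high], [back] differ between /tʰ/ and [kʰ]; the remaining terminals match.
The smallest constituent containing every changed terminal is Place — each of its daughters lacks at least one of the affected features.
If Place spreads, every terminal under it takes /k'/'s value, producing [kʰ] as observed.
[constricted glottis], [spread glottis] stay as in /tʰ/ although /k'/ differs there, so no node dominating them spread; among the remaining candidates Place is the lowest that derives the output.

Place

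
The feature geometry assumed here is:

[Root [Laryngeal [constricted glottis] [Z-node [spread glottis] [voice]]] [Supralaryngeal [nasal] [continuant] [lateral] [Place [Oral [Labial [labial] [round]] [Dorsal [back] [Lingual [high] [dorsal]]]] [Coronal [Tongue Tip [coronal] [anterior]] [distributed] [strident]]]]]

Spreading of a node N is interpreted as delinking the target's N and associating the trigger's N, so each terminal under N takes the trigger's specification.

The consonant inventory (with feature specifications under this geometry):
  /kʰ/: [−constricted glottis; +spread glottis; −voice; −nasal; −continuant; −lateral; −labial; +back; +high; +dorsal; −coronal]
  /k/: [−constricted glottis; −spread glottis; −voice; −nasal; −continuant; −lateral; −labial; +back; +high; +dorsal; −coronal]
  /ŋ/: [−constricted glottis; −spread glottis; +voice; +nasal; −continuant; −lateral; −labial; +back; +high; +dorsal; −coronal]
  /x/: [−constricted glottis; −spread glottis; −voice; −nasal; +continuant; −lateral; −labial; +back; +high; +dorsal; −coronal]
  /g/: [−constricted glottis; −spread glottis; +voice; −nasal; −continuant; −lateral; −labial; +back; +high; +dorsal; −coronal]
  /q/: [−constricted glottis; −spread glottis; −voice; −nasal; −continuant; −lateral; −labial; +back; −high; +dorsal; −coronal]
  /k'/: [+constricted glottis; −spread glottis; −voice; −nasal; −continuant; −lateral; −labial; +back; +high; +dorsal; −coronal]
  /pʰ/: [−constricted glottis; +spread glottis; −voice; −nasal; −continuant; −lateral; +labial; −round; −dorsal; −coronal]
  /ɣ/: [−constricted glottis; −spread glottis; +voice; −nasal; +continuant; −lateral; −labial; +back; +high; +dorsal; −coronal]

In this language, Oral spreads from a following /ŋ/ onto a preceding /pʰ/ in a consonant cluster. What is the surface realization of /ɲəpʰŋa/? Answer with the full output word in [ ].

[ɲəkʰŋa]

Oral immediately or transitively dominates [labial], [round], [back], [high], [dorsal].
The target acquires /ŋ/'s values for everything under Oral — [−labial], [+back], [+high], [+dorsal] — while keeping its own [constricted glottis], [spread glottis], [voice], ….
Among the inventory, only /kʰ/ has exactly this specification, giving the surface form [ɲəkʰŋa].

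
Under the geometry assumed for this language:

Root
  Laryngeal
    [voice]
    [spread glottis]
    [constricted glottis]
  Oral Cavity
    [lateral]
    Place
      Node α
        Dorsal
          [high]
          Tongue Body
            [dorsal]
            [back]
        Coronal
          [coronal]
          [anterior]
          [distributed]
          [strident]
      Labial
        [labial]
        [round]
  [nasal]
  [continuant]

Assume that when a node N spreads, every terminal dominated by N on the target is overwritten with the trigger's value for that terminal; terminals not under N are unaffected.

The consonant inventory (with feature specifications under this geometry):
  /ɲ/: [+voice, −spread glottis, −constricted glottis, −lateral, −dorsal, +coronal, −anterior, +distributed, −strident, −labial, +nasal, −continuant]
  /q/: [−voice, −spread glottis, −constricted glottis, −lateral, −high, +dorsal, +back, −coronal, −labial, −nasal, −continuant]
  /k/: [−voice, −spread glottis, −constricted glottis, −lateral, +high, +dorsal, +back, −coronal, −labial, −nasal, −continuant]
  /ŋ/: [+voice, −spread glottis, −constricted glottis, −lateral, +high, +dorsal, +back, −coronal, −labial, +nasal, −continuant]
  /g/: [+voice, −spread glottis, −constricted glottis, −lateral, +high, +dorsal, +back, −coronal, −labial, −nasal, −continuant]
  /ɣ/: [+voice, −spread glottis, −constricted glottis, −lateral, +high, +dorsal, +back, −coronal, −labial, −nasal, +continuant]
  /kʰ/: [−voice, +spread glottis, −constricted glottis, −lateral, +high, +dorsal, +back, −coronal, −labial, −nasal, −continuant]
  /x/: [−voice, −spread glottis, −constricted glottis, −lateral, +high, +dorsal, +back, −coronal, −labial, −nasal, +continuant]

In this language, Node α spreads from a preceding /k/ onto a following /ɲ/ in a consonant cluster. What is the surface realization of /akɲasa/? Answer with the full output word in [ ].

[akŋasa]

Node α immediately or transitively dominates [high], [dorsal], [back], [coronal], [anterior], [distributed], [strident].
Spreading Node α from /k/ onto /ɲ/ replaces those values with /k/'s: [+high], [+dorsal], [+back], [−coronal]. Features outside Node α ([voice], [spread glottis], [constricted glottis], …) stay as in /ɲ/.
Among the inventory, only /ŋ/ has exactly this specification, giving the surface form [akŋasa].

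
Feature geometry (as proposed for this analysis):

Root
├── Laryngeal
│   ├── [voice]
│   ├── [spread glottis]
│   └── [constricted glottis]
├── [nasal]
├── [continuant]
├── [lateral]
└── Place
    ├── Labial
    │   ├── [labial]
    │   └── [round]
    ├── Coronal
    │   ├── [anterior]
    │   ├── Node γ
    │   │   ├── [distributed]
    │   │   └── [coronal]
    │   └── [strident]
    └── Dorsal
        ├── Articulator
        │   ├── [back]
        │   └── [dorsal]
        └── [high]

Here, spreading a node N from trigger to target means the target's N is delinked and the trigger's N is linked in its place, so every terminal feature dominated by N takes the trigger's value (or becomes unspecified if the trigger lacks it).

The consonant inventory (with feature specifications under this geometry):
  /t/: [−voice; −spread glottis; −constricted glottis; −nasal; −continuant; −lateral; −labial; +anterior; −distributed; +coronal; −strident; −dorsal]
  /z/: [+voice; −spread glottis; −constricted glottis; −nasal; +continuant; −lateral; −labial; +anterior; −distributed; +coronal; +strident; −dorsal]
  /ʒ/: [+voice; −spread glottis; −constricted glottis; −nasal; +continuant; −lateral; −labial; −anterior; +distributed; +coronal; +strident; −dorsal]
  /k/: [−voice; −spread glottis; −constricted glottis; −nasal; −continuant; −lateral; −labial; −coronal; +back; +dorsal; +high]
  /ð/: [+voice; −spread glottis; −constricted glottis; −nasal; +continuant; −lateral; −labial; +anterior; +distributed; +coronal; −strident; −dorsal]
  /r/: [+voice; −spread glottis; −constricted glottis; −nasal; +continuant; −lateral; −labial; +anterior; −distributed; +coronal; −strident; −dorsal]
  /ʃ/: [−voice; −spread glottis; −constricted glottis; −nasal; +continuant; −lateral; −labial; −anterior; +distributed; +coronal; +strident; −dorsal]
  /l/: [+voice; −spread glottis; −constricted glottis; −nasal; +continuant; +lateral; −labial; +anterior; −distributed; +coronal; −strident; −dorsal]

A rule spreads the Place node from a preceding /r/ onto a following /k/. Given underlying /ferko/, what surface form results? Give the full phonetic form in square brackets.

Place immediately or transitively dominates [labial], [round], [anterior], [distributed], [coronal], [strident], [back], [dorsal], [high].
The target acquires /r/'s values for everything under Place — [−labial], [+anterior], [−distributed], [+coronal], [−strident], [−dorsal] — while keeping its own [voice], [spread glottis], [constricted glottis], ….
This feature bundle is that of [t], so /ferko/ surfaces as [ferto].

[ferto]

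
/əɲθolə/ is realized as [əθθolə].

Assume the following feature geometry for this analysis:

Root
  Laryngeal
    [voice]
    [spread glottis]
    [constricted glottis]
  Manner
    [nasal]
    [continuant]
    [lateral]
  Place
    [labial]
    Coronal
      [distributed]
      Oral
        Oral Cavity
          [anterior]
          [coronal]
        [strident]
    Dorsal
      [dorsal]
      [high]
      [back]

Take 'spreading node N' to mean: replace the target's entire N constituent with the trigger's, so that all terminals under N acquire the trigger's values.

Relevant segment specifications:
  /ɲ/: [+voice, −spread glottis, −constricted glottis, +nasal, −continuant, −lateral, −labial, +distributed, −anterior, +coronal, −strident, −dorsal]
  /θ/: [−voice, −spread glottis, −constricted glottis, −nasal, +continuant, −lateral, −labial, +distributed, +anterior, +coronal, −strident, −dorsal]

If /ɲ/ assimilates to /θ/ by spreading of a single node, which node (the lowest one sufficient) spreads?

/ɲ/ and [θ] differ in [voice], [nasal], [continuant], [anterior]; every other specified feature is identical.
In this geometry the lowest node dominating all of them is Root: every daughter of Root dominates only a proper subset, so no lower node suffices.
If Root spreads, every terminal under it takes /θ/'s value, producing [θ] as observed.

Root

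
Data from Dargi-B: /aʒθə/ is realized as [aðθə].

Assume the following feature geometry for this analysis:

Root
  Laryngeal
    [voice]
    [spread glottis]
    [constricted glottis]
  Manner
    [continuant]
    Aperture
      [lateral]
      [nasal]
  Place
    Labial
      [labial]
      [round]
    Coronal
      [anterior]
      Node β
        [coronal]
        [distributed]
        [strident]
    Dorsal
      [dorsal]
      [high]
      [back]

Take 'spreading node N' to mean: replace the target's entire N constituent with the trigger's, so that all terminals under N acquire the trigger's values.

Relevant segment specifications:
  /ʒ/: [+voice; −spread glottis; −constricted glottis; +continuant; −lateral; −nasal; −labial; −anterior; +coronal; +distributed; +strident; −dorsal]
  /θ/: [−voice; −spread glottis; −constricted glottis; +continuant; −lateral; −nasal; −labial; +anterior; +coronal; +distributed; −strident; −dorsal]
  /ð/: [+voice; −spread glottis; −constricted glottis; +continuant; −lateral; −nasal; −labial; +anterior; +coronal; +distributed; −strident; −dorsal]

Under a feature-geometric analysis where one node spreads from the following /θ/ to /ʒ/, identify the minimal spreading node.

Coronal

Feature comparison: [anterior], [strident] differ between /ʒ/ and [ð]; the remaining terminals match.
These terminals are all dominated by Coronal, and no proper subconstituent of Coronal covers them all; Coronal is their lowest common ancestor.
Delinking /ʒ/'s Coronal and associating /θ/'s Coronal gives precisely the feature bundle of [ð].
[voice], a feature on which the two segments disagree outside Coronal, is unchanged — nothing dominating it spread, and Coronal is the minimal sufficient constituent.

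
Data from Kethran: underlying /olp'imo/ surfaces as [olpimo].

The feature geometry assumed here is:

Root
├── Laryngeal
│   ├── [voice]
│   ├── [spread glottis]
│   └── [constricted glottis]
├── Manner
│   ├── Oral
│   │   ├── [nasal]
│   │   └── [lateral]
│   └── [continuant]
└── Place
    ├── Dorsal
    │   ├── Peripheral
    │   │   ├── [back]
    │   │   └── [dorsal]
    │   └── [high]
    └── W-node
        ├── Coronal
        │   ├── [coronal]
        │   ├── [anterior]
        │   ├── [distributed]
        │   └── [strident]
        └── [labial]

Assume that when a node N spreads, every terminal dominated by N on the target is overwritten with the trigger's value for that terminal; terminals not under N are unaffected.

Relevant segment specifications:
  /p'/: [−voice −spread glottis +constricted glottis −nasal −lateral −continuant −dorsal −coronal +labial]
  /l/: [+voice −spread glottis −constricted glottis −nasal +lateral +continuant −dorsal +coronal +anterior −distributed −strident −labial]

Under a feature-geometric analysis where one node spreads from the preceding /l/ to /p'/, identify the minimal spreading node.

The alternation /p'/ → [p] changes [constricted glottis] and nothing else.
With a single altered terminal, the smallest constituent that could spread is that terminal — [constricted glottis].
Since [voice] is preserved even though /l/ disagrees there, no node above [constricted glottis] spread.

[constricted glottis]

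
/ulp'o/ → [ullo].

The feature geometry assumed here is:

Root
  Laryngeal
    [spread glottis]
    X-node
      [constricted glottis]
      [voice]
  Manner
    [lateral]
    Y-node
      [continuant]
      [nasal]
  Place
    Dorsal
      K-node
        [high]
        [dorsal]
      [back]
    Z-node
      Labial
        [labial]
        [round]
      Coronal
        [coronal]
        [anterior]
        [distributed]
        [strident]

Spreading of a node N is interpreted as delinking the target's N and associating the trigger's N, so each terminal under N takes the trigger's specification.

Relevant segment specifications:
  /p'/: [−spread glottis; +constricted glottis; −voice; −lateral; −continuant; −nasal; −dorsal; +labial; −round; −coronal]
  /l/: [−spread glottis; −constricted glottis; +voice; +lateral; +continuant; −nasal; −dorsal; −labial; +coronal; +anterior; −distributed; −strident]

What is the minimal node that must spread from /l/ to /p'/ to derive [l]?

Feature comparison: [voice], [constricted glottis], [continuant], [lateral], [labial], [round], [coronal], [anterior], [distributed], [strident] differ between /p'/ and [l]; the remaining terminals match.
These terminals are all dominated by Root, and no proper subconstituent of Root covers them all; Root is their lowest common ancestor.
Delinking /p'/'s Root and associating /l/'s Root gives precisely the feature bundle of [l].

Root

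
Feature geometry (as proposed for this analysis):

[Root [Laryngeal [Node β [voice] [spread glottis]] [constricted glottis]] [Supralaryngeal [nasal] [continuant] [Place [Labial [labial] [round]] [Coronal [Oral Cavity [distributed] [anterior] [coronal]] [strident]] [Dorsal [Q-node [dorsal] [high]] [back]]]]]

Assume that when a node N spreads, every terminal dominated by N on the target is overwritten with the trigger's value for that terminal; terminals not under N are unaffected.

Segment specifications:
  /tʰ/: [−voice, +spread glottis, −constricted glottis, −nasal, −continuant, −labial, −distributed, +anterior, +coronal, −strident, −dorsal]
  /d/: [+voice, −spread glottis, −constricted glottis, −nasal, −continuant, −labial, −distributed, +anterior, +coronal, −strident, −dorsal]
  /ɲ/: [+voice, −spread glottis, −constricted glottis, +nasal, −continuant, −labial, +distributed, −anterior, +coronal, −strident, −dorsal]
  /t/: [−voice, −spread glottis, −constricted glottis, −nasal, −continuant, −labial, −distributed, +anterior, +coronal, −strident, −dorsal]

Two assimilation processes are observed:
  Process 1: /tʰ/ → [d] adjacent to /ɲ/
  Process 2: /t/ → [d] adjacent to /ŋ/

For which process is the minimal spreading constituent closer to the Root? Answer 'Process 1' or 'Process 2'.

In Process 1, [voice], [spread glottis] change, so the minimal spreading node is Node β at depth 2.
In Process 2, [voice] changes, so the minimal spreading node is [voice] at depth 3.
Node β (depth 2) sits above [voice] (depth 3), making Process 1 the one with the higher spreading node.

Process 1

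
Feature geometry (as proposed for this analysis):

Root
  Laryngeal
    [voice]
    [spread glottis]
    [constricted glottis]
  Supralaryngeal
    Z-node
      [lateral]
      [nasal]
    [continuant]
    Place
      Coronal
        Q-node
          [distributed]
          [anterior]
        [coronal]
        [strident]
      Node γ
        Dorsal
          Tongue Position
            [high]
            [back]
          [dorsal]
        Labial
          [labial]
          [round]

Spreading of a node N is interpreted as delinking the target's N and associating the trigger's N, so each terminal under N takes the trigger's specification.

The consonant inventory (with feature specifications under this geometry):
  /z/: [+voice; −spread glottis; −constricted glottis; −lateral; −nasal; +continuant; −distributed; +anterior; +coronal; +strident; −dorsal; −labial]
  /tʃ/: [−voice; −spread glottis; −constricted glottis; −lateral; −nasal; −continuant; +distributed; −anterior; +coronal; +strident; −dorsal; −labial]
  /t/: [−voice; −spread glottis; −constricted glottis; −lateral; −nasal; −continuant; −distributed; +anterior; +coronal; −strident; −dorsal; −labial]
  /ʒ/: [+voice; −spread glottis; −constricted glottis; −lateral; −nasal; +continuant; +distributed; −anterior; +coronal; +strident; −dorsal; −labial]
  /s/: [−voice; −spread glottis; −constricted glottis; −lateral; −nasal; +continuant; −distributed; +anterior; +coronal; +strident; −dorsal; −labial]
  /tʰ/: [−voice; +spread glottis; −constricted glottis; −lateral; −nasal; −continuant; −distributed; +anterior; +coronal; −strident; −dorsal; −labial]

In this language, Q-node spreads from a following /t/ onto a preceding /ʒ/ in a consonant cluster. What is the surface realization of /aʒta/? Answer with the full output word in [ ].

[azta]

Terminals under Q-node in this geometry: [distributed], [anterior].
Spreading Q-node from /t/ onto /ʒ/ replaces those values with /t/'s: [−distributed], [+anterior]. Features outside Q-node ([voice], [spread glottis], [constricted glottis], …) stay as in /ʒ/.
The resulting bundle matches /z/ in the inventory; substituting it for /ʒ/ gives [azta].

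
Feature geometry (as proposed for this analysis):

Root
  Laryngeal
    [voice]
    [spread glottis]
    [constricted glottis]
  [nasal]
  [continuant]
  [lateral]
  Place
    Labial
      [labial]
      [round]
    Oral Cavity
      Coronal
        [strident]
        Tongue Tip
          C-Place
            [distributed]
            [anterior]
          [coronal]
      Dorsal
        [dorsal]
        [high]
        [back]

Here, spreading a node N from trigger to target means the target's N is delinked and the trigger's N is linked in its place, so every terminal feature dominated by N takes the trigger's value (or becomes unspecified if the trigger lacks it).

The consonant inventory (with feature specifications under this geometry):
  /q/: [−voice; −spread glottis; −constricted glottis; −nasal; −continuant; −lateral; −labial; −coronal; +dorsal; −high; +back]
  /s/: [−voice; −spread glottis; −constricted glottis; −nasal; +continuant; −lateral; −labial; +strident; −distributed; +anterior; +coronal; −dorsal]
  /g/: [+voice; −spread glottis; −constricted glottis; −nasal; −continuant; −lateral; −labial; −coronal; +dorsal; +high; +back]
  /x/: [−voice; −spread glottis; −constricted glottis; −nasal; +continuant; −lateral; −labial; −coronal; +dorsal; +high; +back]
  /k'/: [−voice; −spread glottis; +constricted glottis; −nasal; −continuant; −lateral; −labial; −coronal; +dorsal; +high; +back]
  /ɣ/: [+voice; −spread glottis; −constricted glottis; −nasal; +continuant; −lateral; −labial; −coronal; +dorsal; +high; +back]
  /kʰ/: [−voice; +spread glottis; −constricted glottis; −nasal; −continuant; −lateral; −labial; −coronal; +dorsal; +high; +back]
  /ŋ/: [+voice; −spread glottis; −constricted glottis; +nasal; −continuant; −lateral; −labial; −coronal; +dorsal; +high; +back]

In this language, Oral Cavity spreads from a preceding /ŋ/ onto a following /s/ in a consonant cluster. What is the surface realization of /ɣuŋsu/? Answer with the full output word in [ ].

[ɣuŋxu]

The Oral Cavity node dominates the terminals [strident], [distributed], [anterior], [coronal], [dorsal], [high], [back].
After delinking /s/'s Oral Cavity and linking /ŋ/'s, the affected terminals become [−coronal], [+dorsal], [+high], [+back]; [voice], [spread glottis], [constricted glottis], … (outside Oral Cavity) are retained from /s/.
Among the inventory, only /x/ has exactly this specification, giving the surface form [ɣuŋxu].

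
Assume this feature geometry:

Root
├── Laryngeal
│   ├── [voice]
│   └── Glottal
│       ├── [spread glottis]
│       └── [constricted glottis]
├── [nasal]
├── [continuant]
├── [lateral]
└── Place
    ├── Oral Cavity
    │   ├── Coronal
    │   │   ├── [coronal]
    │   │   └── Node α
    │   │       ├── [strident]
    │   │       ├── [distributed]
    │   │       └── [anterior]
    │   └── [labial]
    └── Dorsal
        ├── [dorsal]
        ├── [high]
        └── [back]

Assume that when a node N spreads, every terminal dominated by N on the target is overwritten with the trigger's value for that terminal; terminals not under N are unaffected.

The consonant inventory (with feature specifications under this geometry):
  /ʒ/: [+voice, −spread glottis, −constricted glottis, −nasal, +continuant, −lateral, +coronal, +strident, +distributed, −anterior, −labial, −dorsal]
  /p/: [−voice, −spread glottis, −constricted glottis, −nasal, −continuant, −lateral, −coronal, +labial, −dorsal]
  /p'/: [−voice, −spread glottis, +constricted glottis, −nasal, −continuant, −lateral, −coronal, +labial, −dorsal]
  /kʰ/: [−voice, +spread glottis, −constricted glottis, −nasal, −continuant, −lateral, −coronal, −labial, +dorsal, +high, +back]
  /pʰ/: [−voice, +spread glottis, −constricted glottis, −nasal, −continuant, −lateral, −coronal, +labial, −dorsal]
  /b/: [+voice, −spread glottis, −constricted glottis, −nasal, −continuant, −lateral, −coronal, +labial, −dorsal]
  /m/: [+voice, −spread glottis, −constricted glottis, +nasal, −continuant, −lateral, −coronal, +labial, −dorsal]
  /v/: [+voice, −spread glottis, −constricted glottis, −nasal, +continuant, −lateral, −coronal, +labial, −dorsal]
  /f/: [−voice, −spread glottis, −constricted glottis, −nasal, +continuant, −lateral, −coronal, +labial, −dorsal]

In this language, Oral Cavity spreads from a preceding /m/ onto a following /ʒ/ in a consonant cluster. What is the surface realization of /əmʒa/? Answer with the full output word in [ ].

[əmva]

Oral Cavity immediately or transitively dominates [coronal], [strident], [distributed], [anterior], [labial].
After delinking /ʒ/'s Oral Cavity and linking /m/'s, the affected terminals become [−coronal], [+labial]; [voice], [spread glottis], [constricted glottis], … (outside Oral Cavity) are retained from /ʒ/.
This feature bundle is that of [v], so /əmʒa/ surfaces as [əmva].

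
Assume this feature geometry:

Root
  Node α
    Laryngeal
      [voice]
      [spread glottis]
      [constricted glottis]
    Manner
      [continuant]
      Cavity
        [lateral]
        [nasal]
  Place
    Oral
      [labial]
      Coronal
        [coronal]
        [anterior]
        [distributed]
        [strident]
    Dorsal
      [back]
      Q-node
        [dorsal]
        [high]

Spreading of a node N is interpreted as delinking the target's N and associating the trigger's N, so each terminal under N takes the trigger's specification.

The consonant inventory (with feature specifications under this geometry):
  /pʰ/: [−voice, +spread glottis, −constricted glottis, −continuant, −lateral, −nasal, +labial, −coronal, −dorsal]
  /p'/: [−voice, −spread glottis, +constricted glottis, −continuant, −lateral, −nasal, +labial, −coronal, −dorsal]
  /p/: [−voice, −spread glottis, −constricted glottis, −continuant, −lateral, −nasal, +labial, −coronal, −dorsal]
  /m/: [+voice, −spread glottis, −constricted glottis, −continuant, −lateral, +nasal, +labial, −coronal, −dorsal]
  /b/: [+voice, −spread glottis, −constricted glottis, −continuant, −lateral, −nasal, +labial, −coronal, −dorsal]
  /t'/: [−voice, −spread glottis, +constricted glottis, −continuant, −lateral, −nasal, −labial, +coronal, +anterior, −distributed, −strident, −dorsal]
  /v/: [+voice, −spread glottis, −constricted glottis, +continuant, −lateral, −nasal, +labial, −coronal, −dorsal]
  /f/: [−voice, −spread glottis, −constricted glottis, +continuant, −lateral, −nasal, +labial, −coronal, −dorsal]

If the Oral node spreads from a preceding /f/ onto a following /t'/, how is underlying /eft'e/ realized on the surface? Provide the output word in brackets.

[efp'e]

Oral immediately or transitively dominates [labial], [coronal], [anterior], [distributed], [strident].
The target acquires /f/'s values for everything under Oral — [+labial], [−coronal] — while keeping its own [voice], [spread glottis], [constricted glottis], ….
This feature bundle is that of [p'], so /eft'e/ surfaces as [efp'e].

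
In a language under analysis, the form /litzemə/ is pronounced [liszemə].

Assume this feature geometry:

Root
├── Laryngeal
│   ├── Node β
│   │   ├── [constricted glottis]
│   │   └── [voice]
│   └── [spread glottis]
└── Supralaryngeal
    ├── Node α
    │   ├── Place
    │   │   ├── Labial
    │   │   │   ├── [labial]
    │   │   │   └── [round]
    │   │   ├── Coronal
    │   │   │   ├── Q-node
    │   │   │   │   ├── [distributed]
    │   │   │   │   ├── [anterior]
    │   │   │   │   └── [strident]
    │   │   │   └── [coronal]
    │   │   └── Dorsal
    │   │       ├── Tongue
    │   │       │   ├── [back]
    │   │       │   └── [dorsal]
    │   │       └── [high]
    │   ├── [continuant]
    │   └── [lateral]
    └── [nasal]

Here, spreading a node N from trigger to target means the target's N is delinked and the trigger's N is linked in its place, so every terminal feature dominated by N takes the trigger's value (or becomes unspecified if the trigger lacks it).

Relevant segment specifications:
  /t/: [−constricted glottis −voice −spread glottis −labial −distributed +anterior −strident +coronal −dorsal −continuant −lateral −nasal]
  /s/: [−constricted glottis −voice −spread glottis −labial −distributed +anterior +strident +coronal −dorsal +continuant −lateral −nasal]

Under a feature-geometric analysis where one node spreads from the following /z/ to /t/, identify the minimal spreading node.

Comparing /t/ with its surface form [s], the features that change are [continuant], [strident].
Tracing each changed feature up the tree, the paths first meet at Node α; any lower node misses at least one of them.
Delinking /t/'s Node α and associating /z/'s Node α gives precisely the feature bundle of [s].
[voice] stays as in /t/ although /z/ differs there, so no node dominating it spread; among the remaining candidates Node α is the lowest that derives the output.

Node α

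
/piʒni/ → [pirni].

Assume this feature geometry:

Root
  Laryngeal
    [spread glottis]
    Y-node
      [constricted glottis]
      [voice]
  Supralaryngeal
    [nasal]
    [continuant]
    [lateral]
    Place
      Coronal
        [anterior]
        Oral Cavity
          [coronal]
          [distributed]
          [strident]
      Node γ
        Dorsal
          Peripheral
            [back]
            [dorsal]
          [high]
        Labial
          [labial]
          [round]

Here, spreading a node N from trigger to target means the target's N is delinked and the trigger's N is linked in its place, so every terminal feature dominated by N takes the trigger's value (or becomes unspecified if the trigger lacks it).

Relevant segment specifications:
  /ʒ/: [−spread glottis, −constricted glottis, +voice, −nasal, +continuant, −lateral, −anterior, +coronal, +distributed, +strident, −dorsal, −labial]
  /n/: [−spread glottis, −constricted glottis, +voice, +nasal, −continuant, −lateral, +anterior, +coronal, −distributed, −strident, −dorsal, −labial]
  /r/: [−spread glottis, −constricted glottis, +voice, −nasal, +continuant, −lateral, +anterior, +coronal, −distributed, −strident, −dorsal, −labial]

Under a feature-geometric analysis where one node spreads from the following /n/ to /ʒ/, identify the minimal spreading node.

Coronal

The alternation /ʒ/ → [r] changes [anterior], [distributed], [strident] and nothing else.
These terminals are all dominated by Coronal, and no proper subconstituent of Coronal covers them all; Coronal is their lowest common ancestor.
Spreading Coronal from /n/ overwrites each of those terminals with /n/'s values, yielding exactly [r].
Features on which the two segments disagree outside Coronal, such as [nasal], [continuant], are unchanged — nothing dominating them spread, and Coronal is the minimal sufficient constituent.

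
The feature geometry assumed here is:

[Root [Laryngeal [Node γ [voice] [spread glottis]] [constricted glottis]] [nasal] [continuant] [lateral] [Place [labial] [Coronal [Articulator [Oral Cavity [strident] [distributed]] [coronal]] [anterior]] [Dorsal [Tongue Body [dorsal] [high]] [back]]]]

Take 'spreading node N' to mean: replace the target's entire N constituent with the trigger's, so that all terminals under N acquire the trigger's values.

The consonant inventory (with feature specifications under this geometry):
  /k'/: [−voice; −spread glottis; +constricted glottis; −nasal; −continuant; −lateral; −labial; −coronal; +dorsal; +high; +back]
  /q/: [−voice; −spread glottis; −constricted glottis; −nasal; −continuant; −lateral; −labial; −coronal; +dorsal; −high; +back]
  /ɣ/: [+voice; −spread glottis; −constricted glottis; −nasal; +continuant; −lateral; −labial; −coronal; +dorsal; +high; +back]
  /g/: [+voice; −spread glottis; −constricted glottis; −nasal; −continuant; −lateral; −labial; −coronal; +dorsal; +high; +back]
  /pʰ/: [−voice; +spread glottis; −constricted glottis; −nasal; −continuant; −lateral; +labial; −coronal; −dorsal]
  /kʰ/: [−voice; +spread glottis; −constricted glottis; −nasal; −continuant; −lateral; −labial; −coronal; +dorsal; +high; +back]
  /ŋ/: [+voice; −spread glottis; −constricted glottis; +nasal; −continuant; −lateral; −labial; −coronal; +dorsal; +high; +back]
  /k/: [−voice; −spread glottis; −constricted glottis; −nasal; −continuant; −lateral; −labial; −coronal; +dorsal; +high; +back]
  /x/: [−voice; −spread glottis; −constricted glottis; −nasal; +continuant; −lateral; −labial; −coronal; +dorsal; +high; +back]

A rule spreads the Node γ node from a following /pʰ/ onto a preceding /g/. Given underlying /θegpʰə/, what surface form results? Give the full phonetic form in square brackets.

The Node γ node dominates the terminals [voice], [spread glottis].
The target acquires /pʰ/'s values for everything under Node γ — [−voice], [+spread glottis] — while keeping its own [constricted glottis], [nasal], [continuant], ….
The resulting bundle matches /kʰ/ in the inventory; substituting it for /g/ gives [θekʰpʰə].

[θekʰpʰə]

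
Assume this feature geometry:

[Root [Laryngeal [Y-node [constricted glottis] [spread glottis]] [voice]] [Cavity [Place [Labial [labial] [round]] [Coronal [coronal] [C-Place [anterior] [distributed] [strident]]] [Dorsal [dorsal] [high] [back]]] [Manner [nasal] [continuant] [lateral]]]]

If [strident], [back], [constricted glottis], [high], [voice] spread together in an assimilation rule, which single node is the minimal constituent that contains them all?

[strident]: Root > Cavity > Place > Coronal > C-Place > [strident].
[back]: Root > Cavity > Place > Dorsal > [back].
[constricted glottis]: Root > Laryngeal > Y-node > [constricted glottis].
[high]: Root > Cavity > Place > Dorsal > [high].
[voice]: Root > Laryngeal > [voice].
Root is the lowest common ancestor — every listed feature sits under it, and no single subconstituent of Root covers them all.

Root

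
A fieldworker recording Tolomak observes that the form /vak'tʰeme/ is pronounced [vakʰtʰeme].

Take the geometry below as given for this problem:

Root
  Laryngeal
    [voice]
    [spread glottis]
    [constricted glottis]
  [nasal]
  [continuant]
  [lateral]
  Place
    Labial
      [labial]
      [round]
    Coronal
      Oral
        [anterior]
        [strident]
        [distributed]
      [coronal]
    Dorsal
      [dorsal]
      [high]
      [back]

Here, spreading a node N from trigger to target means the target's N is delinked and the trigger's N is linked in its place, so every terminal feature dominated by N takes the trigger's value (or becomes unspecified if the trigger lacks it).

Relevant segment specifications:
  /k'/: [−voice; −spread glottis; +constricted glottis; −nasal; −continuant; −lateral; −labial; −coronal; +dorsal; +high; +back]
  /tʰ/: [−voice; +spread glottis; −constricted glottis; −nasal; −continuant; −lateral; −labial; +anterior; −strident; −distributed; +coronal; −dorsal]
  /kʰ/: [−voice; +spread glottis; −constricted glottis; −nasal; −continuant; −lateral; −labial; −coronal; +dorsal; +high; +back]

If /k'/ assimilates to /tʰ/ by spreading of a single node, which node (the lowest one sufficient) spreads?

/k'/ and [kʰ] differ in [spread glottis], [constricted glottis]; every other specified feature is identical.
Tracing each changed feature up the tree, the paths first meet at Laryngeal; any lower node misses at least one of them.
Delinking /k'/'s Laryngeal and associating /tʰ/'s Laryngeal gives precisely the feature bundle of [kʰ].
Since [coronal], [dorsal] are preserved even though /tʰ/ disagrees there, no node above Laryngeal spread.

Laryngeal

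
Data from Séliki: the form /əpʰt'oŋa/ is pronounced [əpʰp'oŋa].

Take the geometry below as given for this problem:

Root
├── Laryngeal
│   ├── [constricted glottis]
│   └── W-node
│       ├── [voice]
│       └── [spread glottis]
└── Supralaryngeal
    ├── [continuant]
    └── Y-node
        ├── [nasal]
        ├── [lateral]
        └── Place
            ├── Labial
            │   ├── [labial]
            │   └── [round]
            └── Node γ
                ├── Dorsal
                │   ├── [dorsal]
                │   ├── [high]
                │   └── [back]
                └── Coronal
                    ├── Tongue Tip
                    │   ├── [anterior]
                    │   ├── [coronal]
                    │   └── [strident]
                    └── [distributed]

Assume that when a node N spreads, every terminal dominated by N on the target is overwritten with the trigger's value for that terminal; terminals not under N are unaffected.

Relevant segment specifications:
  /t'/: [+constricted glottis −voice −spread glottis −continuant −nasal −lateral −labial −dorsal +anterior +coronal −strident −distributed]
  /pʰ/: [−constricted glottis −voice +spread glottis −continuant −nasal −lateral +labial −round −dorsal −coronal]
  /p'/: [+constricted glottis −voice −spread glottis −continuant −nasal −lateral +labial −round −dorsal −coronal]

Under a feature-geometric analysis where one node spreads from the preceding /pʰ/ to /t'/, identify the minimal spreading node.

Place

Comparing /t'/ with its surface form [p'], the features that change are [labial], [round], [coronal], [anterior], [distributed], [strident].
In this geometry the lowest node dominating all of them is Place: every daughter of Place dominates only a proper subset, so no lower node suffices.
If Place spreads, every terminal under it takes /pʰ/'s value, producing [p'] as observed.
Features on which the two segments disagree outside Place, such as [spread glottis], [constricted glottis], are unchanged — nothing dominating them spread, and Place is the minimal sufficient constituent.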